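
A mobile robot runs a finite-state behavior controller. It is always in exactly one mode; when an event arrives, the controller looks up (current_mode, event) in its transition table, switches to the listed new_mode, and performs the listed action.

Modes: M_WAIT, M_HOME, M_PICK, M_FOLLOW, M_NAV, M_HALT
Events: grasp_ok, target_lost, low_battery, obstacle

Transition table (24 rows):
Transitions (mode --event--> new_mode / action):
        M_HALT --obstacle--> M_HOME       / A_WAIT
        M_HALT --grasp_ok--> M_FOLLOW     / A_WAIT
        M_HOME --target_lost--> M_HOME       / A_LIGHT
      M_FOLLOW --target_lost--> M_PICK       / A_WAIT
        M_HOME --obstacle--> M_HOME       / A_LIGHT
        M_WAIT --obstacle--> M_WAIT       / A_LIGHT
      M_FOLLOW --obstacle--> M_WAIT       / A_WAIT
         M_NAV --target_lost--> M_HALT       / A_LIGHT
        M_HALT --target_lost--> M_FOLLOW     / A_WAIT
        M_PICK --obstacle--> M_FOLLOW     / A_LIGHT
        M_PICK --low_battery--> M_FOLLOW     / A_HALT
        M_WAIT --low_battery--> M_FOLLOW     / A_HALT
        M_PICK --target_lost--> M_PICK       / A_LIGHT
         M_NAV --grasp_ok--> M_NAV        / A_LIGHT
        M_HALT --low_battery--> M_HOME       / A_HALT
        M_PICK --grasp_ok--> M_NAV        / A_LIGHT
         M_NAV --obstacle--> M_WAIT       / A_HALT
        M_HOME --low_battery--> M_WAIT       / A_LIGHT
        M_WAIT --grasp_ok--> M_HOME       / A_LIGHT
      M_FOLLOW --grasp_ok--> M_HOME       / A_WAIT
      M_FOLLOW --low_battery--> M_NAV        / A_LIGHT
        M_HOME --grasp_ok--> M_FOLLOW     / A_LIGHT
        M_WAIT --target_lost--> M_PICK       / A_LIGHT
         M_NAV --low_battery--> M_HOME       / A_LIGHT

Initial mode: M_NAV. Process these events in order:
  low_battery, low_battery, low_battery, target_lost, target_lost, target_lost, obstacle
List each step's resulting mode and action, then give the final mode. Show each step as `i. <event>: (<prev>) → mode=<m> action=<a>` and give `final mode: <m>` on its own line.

final mode: M_FOLLOW

1. low_battery: (M_NAV) → mode=M_HOME action=A_LIGHT
2. low_battery: (M_HOME) → mode=M_WAIT action=A_LIGHT
3. low_battery: (M_WAIT) → mode=M_FOLLOW action=A_HALT
4. target_lost: (M_FOLLOW) → mode=M_PICK action=A_WAIT
5. target_lost: (M_PICK) → mode=M_PICK action=A_LIGHT
6. target_lost: (M_PICK) → mode=M_PICK action=A_LIGHT
7. obstacle: (M_PICK) → mode=M_FOLLOW action=A_LIGHT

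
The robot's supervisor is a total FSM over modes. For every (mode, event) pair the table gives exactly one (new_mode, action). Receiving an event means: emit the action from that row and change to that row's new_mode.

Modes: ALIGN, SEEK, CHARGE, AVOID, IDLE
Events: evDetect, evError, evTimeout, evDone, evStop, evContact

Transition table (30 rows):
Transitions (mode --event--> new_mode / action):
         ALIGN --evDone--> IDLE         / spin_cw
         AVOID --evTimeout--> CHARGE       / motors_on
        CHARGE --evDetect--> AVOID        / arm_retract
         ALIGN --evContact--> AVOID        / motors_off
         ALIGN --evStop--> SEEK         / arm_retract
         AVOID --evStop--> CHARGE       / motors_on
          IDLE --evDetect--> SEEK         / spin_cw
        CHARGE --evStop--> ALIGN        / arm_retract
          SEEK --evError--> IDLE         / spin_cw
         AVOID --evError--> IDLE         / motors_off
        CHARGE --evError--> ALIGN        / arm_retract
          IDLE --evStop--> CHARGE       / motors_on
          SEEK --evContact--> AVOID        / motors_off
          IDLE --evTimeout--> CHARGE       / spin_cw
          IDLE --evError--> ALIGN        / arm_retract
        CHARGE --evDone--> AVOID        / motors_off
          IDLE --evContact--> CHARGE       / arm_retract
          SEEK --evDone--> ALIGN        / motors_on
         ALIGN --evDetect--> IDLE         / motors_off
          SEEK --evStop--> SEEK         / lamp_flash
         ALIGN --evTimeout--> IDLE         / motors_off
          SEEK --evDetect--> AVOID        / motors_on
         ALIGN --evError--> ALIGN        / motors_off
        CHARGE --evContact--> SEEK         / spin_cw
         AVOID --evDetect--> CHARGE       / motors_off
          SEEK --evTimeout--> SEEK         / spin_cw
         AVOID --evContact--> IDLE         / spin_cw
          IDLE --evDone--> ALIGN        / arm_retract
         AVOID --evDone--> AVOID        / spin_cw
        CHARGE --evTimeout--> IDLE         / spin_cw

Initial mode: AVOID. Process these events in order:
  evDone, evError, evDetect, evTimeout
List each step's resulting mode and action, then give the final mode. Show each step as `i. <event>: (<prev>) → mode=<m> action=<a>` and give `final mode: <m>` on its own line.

1. evDone: (AVOID) → mode=AVOID action=spin_cw
2. evError: (AVOID) → mode=IDLE action=motors_off
3. evDetect: (IDLE) → mode=SEEK action=spin_cw
4. evTimeout: (SEEK) → mode=SEEK action=spin_cw

final mode: SEEK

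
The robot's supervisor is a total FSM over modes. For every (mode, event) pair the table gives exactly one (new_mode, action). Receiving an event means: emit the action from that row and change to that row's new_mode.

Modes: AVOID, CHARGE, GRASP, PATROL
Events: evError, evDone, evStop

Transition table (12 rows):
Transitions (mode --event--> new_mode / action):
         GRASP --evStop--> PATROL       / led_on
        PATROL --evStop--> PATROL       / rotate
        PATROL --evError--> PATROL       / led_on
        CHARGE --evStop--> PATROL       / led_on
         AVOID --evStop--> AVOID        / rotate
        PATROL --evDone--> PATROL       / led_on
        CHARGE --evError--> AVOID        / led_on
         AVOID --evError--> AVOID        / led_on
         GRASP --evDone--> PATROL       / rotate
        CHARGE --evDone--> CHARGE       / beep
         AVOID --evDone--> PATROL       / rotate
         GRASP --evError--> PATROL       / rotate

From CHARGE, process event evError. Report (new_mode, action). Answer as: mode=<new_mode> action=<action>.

mode=AVOID action=led_on

current mode = CHARGE; filter table to that mode:
  (CHARGE, evStop) → (PATROL, led_on)
  (CHARGE, evError) → (AVOID, led_on)  ← event matches
  (CHARGE, evDone) → (CHARGE, beep)
event = evError selects (AVOID, led_on)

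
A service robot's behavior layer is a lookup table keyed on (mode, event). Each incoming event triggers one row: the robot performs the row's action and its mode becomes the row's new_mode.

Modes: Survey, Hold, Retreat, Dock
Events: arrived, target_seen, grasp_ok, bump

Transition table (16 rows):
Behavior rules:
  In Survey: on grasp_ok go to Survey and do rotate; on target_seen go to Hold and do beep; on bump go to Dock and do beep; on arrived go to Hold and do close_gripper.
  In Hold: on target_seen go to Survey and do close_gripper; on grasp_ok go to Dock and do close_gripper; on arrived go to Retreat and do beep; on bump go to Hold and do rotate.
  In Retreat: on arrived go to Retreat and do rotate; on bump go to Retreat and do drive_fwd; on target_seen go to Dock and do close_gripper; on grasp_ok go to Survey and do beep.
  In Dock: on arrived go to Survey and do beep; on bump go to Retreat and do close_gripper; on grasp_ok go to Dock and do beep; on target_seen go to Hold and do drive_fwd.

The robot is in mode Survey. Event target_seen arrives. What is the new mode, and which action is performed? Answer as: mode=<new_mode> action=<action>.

current mode = Survey; filter table to that mode:
  (Survey, grasp_ok) → (Survey, rotate)
  (Survey, target_seen) → (Hold, beep)  ← event matches
  (Survey, bump) → (Dock, beep)
  (Survey, arrived) → (Hold, close_gripper)
event = target_seen selects (Hold, beep)

mode=Hold action=beep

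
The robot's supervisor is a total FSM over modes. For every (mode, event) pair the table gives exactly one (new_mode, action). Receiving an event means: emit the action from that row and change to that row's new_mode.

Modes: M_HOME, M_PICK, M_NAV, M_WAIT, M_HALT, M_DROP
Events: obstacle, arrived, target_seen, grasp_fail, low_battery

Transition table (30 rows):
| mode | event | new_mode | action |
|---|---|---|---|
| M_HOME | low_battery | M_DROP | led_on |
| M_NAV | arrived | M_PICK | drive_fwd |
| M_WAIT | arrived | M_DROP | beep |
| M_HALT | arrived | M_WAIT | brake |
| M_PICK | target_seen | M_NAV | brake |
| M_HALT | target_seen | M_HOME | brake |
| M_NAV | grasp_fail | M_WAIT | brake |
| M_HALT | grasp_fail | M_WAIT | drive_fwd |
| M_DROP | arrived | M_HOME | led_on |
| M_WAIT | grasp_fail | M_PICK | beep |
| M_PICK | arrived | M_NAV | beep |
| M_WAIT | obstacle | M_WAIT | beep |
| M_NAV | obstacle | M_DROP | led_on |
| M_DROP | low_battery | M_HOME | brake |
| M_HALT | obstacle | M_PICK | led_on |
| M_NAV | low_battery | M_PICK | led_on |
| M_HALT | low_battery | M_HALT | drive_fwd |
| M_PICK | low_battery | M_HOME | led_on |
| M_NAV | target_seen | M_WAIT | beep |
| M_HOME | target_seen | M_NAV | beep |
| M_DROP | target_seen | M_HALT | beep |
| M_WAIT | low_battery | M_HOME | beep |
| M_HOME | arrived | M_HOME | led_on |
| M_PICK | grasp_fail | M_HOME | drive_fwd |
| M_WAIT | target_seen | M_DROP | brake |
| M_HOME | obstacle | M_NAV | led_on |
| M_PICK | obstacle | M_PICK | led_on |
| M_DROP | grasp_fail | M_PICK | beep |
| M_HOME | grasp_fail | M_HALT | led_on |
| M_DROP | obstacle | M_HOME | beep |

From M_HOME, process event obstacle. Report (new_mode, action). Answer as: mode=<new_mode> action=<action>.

current mode = M_HOME; filter table to that mode:
  (M_HOME, low_battery) → (M_DROP, led_on)
  (M_HOME, target_seen) → (M_NAV, beep)
  (M_HOME, arrived) → (M_HOME, led_on)
  (M_HOME, obstacle) → (M_NAV, led_on)  ← event matches
  (M_HOME, grasp_fail) → (M_HALT, led_on)
event = obstacle selects (M_NAV, led_on)

mode=M_NAV action=led_on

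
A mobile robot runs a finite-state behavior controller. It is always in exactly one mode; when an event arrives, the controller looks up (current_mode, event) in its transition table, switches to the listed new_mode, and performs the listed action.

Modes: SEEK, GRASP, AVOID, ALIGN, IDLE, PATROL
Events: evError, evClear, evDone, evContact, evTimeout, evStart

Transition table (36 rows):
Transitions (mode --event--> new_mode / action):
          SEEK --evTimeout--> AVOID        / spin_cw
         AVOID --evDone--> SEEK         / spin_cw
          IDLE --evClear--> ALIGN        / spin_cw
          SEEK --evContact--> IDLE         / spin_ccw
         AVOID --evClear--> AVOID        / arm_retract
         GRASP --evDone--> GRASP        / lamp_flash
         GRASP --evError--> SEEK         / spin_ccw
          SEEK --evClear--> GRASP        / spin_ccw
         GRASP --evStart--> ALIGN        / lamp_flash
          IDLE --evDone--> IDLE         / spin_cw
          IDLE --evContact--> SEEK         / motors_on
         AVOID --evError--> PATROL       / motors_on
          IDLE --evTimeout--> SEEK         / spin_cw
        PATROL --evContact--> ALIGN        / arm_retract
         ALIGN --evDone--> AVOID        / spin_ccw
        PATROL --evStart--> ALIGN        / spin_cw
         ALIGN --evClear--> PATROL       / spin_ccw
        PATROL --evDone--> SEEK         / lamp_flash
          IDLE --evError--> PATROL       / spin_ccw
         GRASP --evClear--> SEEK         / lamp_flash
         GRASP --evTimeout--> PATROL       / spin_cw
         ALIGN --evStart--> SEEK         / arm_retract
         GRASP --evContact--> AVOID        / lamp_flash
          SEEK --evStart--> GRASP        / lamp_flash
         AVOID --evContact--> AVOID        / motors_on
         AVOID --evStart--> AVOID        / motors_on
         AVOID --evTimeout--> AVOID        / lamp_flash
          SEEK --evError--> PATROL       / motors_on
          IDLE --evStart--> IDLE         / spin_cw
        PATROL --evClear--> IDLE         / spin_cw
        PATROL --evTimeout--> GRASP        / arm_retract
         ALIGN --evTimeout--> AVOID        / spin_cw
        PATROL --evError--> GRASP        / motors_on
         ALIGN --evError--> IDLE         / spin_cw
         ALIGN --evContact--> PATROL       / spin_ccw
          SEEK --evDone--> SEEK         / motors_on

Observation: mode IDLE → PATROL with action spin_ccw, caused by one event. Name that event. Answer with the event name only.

evError

try evError: (IDLE, evError) → (PATROL, spin_ccw)  ← matches
try evClear: (IDLE, evClear) → (ALIGN, spin_cw)
try evDone: (IDLE, evDone) → (IDLE, spin_cw)
try evContact: (IDLE, evContact) → (SEEK, motors_on)
try evTimeout: (IDLE, evTimeout) → (SEEK, spin_cw)
try evStart: (IDLE, evStart) → (IDLE, spin_cw)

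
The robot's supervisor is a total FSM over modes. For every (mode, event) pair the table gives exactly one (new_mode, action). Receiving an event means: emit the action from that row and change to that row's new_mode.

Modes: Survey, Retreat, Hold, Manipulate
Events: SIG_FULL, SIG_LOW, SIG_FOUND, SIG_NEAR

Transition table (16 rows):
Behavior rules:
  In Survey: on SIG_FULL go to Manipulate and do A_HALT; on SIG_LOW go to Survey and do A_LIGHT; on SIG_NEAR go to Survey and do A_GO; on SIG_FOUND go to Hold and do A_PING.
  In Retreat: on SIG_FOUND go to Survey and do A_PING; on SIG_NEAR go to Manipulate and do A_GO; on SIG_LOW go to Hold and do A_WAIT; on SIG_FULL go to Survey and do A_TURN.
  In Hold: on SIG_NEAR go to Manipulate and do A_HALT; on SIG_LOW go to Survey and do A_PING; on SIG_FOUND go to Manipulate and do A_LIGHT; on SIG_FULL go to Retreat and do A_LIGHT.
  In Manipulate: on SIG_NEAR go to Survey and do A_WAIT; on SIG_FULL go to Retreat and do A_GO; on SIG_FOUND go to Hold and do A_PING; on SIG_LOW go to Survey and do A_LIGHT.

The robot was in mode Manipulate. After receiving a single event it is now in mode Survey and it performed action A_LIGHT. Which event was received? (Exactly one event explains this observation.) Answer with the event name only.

try SIG_FULL: (Manipulate, SIG_FULL) → (Retreat, A_GO)
try SIG_LOW: (Manipulate, SIG_LOW) → (Survey, A_LIGHT)  ← matches
try SIG_FOUND: (Manipulate, SIG_FOUND) → (Hold, A_PING)
try SIG_NEAR: (Manipulate, SIG_NEAR) → (Survey, A_WAIT)

SIG_LOW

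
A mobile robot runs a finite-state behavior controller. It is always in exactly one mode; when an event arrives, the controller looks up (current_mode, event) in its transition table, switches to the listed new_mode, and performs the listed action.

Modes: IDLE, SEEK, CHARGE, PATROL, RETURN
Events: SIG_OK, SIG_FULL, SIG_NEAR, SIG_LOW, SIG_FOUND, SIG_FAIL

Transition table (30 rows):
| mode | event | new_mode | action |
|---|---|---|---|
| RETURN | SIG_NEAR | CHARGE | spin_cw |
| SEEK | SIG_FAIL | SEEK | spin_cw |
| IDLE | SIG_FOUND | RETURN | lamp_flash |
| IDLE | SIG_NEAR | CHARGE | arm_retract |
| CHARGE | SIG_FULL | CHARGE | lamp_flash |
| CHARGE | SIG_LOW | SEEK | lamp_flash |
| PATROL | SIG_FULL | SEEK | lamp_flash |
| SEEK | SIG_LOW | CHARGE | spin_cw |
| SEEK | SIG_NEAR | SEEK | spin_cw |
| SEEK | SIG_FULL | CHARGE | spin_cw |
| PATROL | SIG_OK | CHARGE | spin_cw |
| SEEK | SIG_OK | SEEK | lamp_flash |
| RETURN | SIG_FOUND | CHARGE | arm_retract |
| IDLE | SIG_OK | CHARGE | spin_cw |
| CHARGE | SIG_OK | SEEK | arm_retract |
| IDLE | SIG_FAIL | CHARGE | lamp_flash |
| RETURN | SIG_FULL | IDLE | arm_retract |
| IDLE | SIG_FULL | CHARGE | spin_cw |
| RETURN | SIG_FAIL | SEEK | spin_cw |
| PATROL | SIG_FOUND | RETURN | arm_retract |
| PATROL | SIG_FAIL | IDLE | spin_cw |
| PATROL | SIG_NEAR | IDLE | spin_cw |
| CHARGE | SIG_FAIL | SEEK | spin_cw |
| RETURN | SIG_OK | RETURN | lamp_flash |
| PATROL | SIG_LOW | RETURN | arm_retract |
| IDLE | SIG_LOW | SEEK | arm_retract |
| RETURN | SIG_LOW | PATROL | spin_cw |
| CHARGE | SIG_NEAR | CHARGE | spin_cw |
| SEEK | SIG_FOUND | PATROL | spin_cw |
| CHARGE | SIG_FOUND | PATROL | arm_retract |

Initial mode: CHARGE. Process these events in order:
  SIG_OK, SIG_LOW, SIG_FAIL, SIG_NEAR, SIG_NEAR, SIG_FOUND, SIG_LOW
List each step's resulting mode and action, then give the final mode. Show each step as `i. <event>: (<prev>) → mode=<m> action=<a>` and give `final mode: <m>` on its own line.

1. SIG_OK: (CHARGE) → mode=SEEK action=arm_retract
2. SIG_LOW: (SEEK) → mode=CHARGE action=spin_cw
3. SIG_FAIL: (CHARGE) → mode=SEEK action=spin_cw
4. SIG_NEAR: (SEEK) → mode=SEEK action=spin_cw
5. SIG_NEAR: (SEEK) → mode=SEEK action=spin_cw
6. SIG_FOUND: (SEEK) → mode=PATROL action=spin_cw
7. SIG_LOW: (PATROL) → mode=RETURN action=arm_retract

final mode: RETURN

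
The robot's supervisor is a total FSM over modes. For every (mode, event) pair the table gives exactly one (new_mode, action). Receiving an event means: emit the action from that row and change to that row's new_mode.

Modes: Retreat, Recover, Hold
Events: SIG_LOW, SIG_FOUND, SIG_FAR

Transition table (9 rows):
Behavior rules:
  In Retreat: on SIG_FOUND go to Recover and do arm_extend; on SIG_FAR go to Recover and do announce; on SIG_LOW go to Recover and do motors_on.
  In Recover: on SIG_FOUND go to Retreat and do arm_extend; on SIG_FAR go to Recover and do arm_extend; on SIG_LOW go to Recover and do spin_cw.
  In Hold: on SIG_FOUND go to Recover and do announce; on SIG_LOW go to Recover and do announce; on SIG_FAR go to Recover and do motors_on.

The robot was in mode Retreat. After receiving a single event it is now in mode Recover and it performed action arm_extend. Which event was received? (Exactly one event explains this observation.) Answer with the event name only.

SIG_FOUND

try SIG_LOW: (Retreat, SIG_LOW) → (Recover, motors_on)
try SIG_FOUND: (Retreat, SIG_FOUND) → (Recover, arm_extend)  ← matches
try SIG_FAR: (Retreat, SIG_FAR) → (Recover, announce)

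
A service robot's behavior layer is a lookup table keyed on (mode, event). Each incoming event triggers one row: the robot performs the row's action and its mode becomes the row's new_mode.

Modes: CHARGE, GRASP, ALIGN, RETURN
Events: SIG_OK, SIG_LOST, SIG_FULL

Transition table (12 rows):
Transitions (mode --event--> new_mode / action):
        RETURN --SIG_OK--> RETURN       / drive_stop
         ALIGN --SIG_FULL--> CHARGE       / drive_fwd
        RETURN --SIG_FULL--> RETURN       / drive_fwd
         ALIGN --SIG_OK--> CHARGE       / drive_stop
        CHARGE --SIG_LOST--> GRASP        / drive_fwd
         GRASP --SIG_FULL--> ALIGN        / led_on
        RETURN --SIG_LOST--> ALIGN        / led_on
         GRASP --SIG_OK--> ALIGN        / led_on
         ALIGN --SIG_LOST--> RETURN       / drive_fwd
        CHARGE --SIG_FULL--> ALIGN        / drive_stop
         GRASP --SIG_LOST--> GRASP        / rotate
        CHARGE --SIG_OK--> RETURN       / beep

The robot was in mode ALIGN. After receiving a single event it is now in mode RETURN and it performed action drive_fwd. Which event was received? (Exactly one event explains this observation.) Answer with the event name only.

try SIG_OK: (ALIGN, SIG_OK) → (CHARGE, drive_stop)
try SIG_LOST: (ALIGN, SIG_LOST) → (RETURN, drive_fwd)  ← matches
try SIG_FULL: (ALIGN, SIG_FULL) → (CHARGE, drive_fwd)

SIG_LOST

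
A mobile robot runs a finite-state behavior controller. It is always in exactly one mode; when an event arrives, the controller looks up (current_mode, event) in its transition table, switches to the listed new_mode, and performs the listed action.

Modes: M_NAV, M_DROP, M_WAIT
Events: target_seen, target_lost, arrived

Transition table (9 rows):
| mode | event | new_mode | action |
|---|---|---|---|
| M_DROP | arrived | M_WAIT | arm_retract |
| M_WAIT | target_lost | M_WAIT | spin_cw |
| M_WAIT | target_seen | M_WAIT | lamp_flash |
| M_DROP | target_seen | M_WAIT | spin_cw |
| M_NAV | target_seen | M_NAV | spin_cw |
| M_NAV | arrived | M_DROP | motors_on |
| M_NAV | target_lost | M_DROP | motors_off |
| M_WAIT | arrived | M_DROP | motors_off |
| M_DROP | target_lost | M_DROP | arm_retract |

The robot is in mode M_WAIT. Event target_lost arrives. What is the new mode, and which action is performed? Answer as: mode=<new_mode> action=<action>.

mode=M_WAIT action=spin_cw

current mode = M_WAIT; filter table to that mode:
  (M_WAIT, target_lost) → (M_WAIT, spin_cw)  ← event matches
  (M_WAIT, target_seen) → (M_WAIT, lamp_flash)
  (M_WAIT, arrived) → (M_DROP, motors_off)
event = target_lost selects (M_WAIT, spin_cw)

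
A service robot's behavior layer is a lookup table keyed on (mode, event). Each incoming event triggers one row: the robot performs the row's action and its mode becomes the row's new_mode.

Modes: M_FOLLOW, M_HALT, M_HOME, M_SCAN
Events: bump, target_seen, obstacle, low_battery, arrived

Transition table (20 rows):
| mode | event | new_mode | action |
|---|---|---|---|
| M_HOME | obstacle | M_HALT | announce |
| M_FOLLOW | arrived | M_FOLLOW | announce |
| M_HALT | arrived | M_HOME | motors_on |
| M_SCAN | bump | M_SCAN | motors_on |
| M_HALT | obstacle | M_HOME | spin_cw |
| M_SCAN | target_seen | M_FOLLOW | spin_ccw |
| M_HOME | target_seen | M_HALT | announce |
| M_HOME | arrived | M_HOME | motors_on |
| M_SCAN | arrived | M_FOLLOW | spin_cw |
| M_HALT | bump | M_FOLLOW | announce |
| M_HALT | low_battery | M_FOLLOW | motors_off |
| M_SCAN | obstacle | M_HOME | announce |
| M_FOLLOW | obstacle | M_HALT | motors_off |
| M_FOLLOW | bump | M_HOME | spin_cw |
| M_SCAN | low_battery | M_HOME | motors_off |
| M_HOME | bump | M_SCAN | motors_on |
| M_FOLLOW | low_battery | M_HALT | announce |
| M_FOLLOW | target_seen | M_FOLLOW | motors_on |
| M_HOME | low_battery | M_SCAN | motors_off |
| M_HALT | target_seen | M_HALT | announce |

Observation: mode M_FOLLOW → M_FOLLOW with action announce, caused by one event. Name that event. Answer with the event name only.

arrived

try bump: (M_FOLLOW, bump) → (M_HOME, spin_cw)
try target_seen: (M_FOLLOW, target_seen) → (M_FOLLOW, motors_on)
try obstacle: (M_FOLLOW, obstacle) → (M_HALT, motors_off)
try low_battery: (M_FOLLOW, low_battery) → (M_HALT, announce)
try arrived: (M_FOLLOW, arrived) → (M_FOLLOW, announce)  ← matches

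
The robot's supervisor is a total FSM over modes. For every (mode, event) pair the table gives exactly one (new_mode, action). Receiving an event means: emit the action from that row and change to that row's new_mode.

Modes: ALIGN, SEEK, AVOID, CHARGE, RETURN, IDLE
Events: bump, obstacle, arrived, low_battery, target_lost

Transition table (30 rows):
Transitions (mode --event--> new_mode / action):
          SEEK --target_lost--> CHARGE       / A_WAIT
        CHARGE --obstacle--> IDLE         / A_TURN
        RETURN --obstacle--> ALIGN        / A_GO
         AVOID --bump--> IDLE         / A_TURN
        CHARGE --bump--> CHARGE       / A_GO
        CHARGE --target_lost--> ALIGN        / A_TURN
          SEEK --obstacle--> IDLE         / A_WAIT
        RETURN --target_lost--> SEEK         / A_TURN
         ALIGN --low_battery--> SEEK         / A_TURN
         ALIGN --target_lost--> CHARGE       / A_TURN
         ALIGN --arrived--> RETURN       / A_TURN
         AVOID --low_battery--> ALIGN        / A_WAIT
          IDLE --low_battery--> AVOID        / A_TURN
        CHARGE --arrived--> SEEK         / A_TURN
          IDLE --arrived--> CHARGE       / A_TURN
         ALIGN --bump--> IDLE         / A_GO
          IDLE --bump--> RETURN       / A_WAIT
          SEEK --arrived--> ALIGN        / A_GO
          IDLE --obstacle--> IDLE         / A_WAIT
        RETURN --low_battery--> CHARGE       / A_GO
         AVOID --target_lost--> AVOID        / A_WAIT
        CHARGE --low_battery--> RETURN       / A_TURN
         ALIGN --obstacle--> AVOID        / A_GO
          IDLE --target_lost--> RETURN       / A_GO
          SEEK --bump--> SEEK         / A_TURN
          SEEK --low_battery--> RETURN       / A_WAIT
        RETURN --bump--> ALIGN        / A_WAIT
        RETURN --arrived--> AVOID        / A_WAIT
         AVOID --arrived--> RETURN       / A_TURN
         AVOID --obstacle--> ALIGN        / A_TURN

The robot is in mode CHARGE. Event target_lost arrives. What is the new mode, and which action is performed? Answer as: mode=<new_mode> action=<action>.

mode=ALIGN action=A_TURN

current mode = CHARGE; filter table to that mode:
  (CHARGE, obstacle) → (IDLE, A_TURN)
  (CHARGE, bump) → (CHARGE, A_GO)
  (CHARGE, target_lost) → (ALIGN, A_TURN)  ← event matches
  (CHARGE, arrived) → (SEEK, A_TURN)
  (CHARGE, low_battery) → (RETURN, A_TURN)
event = target_lost selects (ALIGN, A_TURN)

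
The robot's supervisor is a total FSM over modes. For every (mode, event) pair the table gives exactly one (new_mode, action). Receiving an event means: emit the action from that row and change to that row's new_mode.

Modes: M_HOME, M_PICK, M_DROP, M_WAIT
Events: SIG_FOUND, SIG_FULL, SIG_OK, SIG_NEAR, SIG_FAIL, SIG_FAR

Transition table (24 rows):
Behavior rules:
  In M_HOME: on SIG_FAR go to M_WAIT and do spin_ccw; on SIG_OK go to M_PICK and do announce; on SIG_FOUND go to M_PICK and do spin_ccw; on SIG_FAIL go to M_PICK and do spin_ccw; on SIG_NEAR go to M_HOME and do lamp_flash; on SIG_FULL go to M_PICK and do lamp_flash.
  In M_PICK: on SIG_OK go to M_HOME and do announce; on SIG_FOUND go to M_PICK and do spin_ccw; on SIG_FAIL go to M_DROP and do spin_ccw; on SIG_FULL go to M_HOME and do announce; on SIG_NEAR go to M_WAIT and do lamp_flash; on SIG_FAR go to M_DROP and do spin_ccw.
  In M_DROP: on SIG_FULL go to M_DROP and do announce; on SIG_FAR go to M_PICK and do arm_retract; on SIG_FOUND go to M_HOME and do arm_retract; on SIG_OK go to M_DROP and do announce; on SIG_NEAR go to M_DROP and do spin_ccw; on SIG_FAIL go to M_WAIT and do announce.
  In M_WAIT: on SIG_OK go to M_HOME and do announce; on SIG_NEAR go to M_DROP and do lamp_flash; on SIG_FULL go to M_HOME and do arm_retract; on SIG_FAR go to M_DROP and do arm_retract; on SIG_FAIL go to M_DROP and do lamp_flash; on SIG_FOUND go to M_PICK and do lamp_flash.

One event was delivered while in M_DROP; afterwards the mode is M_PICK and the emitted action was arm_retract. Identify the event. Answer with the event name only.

SIG_FAR

try SIG_FOUND: (M_DROP, SIG_FOUND) → (M_HOME, arm_retract)
try SIG_FULL: (M_DROP, SIG_FULL) → (M_DROP, announce)
try SIG_OK: (M_DROP, SIG_OK) → (M_DROP, announce)
try SIG_NEAR: (M_DROP, SIG_NEAR) → (M_DROP, spin_ccw)
try SIG_FAIL: (M_DROP, SIG_FAIL) → (M_WAIT, announce)
try SIG_FAR: (M_DROP, SIG_FAR) → (M_PICK, arm_retract)  ← matches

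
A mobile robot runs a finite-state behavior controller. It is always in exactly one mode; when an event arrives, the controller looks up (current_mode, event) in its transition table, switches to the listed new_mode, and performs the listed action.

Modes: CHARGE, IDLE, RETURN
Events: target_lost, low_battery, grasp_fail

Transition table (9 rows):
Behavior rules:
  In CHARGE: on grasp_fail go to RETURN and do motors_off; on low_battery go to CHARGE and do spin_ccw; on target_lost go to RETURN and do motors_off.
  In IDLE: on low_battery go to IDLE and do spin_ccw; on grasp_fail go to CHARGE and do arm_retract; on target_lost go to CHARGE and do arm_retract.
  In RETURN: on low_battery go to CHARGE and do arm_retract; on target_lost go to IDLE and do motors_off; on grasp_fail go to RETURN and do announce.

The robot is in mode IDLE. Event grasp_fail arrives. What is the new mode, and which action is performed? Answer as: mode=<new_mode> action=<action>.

current mode = IDLE; filter table to that mode:
  (IDLE, low_battery) → (IDLE, spin_ccw)
  (IDLE, grasp_fail) → (CHARGE, arm_retract)  ← event matches
  (IDLE, target_lost) → (CHARGE, arm_retract)
event = grasp_fail selects (CHARGE, arm_retract)

mode=CHARGE action=arm_retract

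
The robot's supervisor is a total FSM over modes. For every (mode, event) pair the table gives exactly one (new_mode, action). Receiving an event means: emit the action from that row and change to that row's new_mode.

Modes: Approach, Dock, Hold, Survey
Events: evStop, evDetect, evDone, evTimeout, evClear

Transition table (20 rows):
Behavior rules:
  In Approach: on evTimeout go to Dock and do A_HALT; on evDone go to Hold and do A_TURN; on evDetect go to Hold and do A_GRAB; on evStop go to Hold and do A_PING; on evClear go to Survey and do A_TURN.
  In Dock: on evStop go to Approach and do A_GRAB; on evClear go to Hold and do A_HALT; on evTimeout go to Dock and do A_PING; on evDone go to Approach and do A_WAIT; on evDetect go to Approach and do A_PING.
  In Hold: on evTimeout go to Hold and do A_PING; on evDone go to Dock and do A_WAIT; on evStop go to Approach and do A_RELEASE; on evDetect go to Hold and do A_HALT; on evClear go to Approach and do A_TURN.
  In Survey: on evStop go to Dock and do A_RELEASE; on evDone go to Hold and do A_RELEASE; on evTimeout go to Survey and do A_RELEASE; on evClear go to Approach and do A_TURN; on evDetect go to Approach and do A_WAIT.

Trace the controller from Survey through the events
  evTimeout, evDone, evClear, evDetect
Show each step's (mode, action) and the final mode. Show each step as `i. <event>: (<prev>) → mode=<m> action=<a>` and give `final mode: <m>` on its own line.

1. evTimeout: (Survey) → mode=Survey action=A_RELEASE
2. evDone: (Survey) → mode=Hold action=A_RELEASE
3. evClear: (Hold) → mode=Approach action=A_TURN
4. evDetect: (Approach) → mode=Hold action=A_GRAB

final mode: Hold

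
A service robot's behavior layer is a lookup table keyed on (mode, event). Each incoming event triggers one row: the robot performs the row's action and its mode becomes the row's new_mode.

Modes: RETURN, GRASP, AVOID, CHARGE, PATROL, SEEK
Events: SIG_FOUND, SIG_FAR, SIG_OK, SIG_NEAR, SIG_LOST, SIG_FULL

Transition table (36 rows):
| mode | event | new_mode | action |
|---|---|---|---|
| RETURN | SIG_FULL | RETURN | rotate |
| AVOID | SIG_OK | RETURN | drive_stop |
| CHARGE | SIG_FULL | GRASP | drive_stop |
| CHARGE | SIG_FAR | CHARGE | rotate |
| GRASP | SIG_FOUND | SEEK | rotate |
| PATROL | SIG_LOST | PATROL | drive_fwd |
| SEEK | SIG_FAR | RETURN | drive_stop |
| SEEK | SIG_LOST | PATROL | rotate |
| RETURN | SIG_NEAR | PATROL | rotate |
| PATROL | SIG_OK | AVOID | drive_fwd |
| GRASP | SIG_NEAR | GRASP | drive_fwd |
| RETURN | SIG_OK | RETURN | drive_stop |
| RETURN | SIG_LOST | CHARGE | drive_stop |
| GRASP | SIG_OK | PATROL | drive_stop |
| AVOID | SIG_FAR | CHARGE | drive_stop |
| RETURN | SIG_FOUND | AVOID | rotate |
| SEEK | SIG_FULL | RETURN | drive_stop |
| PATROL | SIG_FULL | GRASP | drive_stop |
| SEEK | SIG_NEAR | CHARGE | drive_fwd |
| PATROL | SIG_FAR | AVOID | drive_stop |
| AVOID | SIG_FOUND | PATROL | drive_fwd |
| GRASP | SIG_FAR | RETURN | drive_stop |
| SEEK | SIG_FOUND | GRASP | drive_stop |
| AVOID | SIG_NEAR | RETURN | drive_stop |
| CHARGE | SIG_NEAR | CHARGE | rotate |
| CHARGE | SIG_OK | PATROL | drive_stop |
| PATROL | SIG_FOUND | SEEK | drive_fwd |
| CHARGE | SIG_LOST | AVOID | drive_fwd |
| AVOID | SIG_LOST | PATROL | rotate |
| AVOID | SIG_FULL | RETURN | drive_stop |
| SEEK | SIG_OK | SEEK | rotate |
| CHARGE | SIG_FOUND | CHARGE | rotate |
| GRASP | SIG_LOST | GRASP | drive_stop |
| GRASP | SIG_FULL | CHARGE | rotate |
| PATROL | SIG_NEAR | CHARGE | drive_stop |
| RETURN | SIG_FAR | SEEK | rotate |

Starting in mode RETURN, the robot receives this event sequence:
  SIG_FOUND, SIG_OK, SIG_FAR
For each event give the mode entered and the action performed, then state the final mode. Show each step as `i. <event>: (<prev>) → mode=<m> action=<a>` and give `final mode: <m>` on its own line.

final mode: SEEK

1. SIG_FOUND: (RETURN) → mode=AVOID action=rotate
2. SIG_OK: (AVOID) → mode=RETURN action=drive_stop
3. SIG_FAR: (RETURN) → mode=SEEK action=rotate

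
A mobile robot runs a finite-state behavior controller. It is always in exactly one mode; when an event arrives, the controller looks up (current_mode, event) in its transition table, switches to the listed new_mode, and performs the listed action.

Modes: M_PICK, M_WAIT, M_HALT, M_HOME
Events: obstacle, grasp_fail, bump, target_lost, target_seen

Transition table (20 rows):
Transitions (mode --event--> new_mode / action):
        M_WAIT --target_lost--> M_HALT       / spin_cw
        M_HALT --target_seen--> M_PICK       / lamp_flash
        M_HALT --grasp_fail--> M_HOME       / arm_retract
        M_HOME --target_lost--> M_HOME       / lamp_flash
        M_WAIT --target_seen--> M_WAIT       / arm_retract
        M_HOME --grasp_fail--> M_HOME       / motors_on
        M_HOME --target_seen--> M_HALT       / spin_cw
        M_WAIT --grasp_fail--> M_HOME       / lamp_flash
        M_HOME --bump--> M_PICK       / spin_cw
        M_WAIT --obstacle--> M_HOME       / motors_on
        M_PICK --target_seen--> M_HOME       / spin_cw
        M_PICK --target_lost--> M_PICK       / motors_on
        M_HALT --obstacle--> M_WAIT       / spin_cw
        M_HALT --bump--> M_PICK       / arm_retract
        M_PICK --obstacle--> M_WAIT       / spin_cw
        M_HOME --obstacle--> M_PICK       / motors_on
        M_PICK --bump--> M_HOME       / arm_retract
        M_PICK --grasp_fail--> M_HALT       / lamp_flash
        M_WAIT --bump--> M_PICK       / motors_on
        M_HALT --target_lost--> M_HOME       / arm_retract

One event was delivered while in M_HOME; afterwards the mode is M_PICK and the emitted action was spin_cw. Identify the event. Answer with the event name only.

try obstacle: (M_HOME, obstacle) → (M_PICK, motors_on)
try grasp_fail: (M_HOME, grasp_fail) → (M_HOME, motors_on)
try bump: (M_HOME, bump) → (M_PICK, spin_cw)  ← matches
try target_lost: (M_HOME, target_lost) → (M_HOME, lamp_flash)
try target_seen: (M_HOME, target_seen) → (M_HALT, spin_cw)

bump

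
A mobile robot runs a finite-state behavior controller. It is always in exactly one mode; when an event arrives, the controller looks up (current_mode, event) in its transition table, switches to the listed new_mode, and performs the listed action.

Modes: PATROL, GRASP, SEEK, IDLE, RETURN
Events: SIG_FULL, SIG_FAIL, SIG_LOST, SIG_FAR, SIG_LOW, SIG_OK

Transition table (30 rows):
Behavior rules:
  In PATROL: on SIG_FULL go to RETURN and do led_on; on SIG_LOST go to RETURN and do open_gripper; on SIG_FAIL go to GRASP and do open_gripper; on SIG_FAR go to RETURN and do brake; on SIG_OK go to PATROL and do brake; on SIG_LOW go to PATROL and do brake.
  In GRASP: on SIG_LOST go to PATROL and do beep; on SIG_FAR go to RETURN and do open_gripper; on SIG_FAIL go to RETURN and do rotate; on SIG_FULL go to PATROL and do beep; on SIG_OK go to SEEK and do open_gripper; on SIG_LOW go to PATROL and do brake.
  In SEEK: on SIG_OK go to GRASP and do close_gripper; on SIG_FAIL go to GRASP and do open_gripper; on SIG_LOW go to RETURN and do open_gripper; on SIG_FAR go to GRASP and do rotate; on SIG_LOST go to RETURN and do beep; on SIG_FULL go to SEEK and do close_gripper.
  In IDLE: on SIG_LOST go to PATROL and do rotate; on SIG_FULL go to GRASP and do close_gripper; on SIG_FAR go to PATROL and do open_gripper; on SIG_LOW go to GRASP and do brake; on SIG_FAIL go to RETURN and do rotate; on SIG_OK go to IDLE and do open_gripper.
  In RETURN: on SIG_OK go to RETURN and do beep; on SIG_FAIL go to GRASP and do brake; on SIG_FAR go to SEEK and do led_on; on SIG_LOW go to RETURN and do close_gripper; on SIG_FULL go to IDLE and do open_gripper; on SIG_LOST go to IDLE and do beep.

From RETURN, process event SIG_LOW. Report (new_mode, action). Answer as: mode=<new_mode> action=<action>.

current mode = RETURN; filter table to that mode:
  (RETURN, SIG_OK) → (RETURN, beep)
  (RETURN, SIG_FAIL) → (GRASP, brake)
  (RETURN, SIG_FAR) → (SEEK, led_on)
  (RETURN, SIG_LOW) → (RETURN, close_gripper)  ← event matches
  (RETURN, SIG_FULL) → (IDLE, open_gripper)
  (RETURN, SIG_LOST) → (IDLE, beep)
event = SIG_LOW selects (RETURN, close_gripper)

mode=RETURN action=close_gripper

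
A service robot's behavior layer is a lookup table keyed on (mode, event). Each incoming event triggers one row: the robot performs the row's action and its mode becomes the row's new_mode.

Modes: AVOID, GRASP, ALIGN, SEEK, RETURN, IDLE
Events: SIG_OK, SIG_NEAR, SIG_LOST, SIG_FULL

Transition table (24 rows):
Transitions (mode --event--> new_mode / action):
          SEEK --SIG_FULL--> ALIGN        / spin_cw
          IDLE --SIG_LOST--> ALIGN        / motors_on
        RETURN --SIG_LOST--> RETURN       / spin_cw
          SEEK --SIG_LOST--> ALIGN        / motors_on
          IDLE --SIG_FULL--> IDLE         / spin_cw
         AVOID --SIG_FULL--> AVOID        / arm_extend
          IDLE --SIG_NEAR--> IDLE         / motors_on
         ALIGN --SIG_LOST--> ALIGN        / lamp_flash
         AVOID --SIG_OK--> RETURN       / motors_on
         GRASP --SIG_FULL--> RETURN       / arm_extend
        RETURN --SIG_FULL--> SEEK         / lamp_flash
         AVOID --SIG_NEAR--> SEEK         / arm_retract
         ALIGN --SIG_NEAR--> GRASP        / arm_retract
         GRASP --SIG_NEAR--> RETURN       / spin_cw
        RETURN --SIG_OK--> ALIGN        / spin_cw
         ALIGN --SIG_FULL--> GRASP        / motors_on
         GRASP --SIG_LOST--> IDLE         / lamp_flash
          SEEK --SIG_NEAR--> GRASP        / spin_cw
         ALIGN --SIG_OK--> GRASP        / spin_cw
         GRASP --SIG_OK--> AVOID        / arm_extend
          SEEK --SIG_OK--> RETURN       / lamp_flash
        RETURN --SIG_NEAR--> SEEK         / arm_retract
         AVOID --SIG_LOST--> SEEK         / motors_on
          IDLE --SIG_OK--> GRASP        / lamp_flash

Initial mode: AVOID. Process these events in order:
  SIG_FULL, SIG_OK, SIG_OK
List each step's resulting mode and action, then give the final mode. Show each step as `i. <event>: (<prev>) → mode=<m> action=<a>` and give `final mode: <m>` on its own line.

1. SIG_FULL: (AVOID) → mode=AVOID action=arm_extend
2. SIG_OK: (AVOID) → mode=RETURN action=motors_on
3. SIG_OK: (RETURN) → mode=ALIGN action=spin_cw

final mode: ALIGN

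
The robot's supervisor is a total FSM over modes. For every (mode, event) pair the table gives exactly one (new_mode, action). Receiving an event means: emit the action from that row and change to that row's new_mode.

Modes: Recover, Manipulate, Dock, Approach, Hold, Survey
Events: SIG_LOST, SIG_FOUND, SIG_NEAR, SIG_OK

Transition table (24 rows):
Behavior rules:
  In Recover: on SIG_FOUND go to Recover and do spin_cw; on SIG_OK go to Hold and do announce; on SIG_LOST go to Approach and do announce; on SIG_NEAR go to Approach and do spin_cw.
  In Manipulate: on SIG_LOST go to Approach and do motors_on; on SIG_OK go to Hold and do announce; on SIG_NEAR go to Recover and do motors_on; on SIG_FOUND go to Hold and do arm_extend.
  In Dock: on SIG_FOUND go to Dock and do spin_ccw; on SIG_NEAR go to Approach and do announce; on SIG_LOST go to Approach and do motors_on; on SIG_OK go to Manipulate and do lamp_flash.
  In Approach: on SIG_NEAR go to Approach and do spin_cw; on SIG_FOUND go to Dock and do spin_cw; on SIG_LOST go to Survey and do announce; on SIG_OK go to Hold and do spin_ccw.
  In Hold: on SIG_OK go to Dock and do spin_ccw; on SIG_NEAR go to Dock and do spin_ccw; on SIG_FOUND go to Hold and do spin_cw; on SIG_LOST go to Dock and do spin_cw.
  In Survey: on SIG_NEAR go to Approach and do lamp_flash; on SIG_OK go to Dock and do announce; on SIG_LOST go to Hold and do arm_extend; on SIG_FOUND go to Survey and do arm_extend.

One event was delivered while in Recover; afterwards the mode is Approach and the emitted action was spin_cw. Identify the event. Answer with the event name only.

try SIG_LOST: (Recover, SIG_LOST) → (Approach, announce)
try SIG_FOUND: (Recover, SIG_FOUND) → (Recover, spin_cw)
try SIG_NEAR: (Recover, SIG_NEAR) → (Approach, spin_cw)  ← matches
try SIG_OK: (Recover, SIG_OK) → (Hold, announce)

SIG_NEAR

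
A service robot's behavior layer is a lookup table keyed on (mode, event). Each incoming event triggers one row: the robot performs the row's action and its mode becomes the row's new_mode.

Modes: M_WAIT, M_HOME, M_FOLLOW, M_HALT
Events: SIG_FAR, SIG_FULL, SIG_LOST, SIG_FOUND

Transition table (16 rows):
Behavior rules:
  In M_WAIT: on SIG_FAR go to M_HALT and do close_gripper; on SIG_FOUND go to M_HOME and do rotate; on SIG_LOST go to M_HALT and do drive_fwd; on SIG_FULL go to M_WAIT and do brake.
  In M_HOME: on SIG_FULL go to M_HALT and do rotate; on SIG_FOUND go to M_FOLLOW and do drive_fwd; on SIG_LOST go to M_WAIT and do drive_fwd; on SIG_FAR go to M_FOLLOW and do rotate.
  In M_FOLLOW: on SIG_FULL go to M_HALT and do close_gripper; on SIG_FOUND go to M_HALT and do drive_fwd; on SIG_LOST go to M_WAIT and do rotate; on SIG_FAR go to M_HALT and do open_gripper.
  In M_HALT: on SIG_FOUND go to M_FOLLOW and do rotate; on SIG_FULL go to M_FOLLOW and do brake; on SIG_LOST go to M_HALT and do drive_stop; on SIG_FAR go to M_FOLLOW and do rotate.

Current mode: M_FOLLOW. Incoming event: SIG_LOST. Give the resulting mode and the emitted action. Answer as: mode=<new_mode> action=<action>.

current mode = M_FOLLOW; filter table to that mode:
  (M_FOLLOW, SIG_FULL) → (M_HALT, close_gripper)
  (M_FOLLOW, SIG_FOUND) → (M_HALT, drive_fwd)
  (M_FOLLOW, SIG_LOST) → (M_WAIT, rotate)  ← event matches
  (M_FOLLOW, SIG_FAR) → (M_HALT, open_gripper)
event = SIG_LOST selects (M_WAIT, rotate)

mode=M_WAIT action=rotate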